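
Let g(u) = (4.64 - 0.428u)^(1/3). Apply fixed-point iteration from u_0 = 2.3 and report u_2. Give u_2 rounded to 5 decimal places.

u_1 = g(2.300000) = 1.540469
u_2 = g(1.540469) = 1.584841

1.58484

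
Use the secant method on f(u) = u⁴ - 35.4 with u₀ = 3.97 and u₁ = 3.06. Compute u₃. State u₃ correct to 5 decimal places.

2.53210

f(u_0) = 213.005969, f(u_1) = 52.277005
u_2 = 3.060000 - (52.277005)·(3.060000 - 3.970000)/(52.277005 - (213.005969)) = 2.764023; f(u_2) = 22.966899
u_3 = 2.764023 - (22.966899)·(2.764023 - 3.060000)/(22.966899 - (52.277005)) = 2.532100; f(u_3) = 5.707755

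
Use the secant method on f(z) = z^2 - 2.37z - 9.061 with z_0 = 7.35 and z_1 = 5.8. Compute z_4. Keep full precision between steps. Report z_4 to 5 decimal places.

4.42342

f(z_0) = 27.542000, f(z_1) = 10.833000
z_2 = 5.800000 - (10.833000)·(5.800000 - 7.350000)/(10.833000 - (27.542000)) = 4.795083; f(z_2) = 2.567478
z_3 = 4.795083 - (2.567478)·(4.795083 - 5.800000)/(2.567478 - (10.833000)) = 4.482931; f(z_3) = 0.411126
z_4 = 4.482931 - (0.411126)·(4.482931 - 4.795083)/(0.411126 - (2.567478)) = 4.423417; f(z_4) = 0.022119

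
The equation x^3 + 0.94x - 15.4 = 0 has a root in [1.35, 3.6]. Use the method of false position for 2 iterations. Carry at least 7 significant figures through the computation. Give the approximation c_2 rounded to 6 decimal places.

2.184748

f(1.350000) = -11.670625, f(3.600000) = 34.640000
step 1: c = 1.917017, f(c) = -6.553056 < 0 → new bracket [1.917017, 3.600000]
step 2: c = 2.184748, f(c) = -2.918257 < 0 → new bracket [2.184748, 3.600000]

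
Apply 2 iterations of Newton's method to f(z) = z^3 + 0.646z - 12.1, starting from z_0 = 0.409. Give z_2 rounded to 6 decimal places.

7.129130

f'(z) = 3z^2 + 0.646
z_0 = 0.409000: f = -11.767368, f' = 1.147843 → z_1 = 0.409000 - (-11.767368)/(1.147843) = 10.660723
z_1 = 10.660723: f = 1206.388693, f' = 341.599022 → z_2 = 10.660723 - (1206.388693)/(341.599022) = 7.129130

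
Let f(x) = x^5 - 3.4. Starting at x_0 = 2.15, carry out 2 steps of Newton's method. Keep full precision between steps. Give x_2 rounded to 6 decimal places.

1.473661

f'(x) = 5x^4
x_0 = 2.150000: f = 42.540138, f' = 106.837531 → x_1 = 2.150000 - (42.540138)/(106.837531) = 1.751824
x_1 = 1.751824: f = 13.098801, f' = 47.090350 → x_2 = 1.751824 - (13.098801)/(47.090350) = 1.473661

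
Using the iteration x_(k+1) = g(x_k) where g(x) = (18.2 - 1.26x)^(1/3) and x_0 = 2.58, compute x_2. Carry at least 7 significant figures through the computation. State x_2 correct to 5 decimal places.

x_1 = g(2.580000) = 2.463425
x_2 = g(2.463425) = 2.471467

2.47147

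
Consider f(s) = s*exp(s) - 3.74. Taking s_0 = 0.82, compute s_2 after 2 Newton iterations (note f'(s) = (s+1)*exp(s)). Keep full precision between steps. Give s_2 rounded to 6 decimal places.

Newton update: s ← s − f(s)/f'(s).
s_0 = 0.820000: f = -1.878190, f' = 4.132310 → s_1 = 0.820000 - (-1.878190)/(4.132310) = 1.274513
s_1 = 1.274513: f = 0.818884, f' = 8.135844 → s_2 = 1.274513 - (0.818884)/(8.135844) = 1.173862

1.173862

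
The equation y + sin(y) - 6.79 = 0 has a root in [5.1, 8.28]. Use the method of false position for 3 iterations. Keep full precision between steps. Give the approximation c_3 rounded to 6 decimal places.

6.538180

f(5.100000) = -2.615815, f(8.280000) = 2.400618
step 1: c = 6.758208, f(c) = 0.425567 > 0 → new bracket [5.100000, 6.758208]
step 2: c = 6.526183, f(c) = -0.023205 < 0 → new bracket [6.526183, 6.758208]
step 3: c = 6.538180, f(c) = 0.000420 > 0 → new bracket [6.526183, 6.538180]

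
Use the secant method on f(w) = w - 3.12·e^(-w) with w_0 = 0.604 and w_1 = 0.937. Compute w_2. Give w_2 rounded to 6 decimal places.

1.053472

f(w_0) = -1.101457, f(w_1) = -0.285421
w_2 = 0.937000 - (-0.285421)·(0.937000 - 0.604000)/(-0.285421 - (-1.101457)) = 1.053472; f(w_2) = -0.034550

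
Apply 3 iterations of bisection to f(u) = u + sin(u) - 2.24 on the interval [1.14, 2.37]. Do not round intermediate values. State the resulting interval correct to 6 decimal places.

f(1.140000) = -0.191367, f(2.370000) = 0.827278 (opposite signs)
step 1: m = 1.755000, f(m) = 0.498082 > 0 → root in [1.140000, 1.755000]
step 2: m = 1.447500, f(m) = 0.199909 > 0 → root in [1.140000, 1.447500]
step 3: m = 1.293750, f(m) = 0.015618 > 0 → root in [1.140000, 1.293750]

[1.140000, 1.293750]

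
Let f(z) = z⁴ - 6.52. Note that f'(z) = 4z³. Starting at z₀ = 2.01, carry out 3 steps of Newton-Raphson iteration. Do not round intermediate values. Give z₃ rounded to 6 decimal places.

1.598042

z_0 = 2.010000: f = 9.802408, f' = 32.482404 → z_1 = 2.010000 - (9.802408)/(32.482404) = 1.708224
z_1 = 1.708224: f = 1.994896, f' = 19.938592 → z_2 = 1.708224 - (1.994896)/(19.938592) = 1.608172
z_2 = 1.608172: f = 0.168521, f' = 16.636330 → z_3 = 1.608172 - (0.168521)/(16.636330) = 1.598042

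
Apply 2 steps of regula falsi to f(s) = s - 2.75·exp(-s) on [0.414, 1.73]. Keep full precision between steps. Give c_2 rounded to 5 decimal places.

1.02212

f(0.414000) = -1.403753, f(1.730000) = 1.242468
step 1: c = 1.112105, f(c) = 0.207723 > 0 → new bracket [0.414000, 1.112105]
step 2: c = 1.022117, f(c) = 0.032579 > 0 → new bracket [0.414000, 1.022117]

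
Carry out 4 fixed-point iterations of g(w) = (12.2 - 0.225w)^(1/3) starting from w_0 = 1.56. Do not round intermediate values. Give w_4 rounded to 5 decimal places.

w_1 = g(1.560000) = 2.279785
w_2 = g(2.279785) = 2.269351
w_3 = g(2.269351) = 2.269503
w_4 = g(2.269503) = 2.269500

2.26950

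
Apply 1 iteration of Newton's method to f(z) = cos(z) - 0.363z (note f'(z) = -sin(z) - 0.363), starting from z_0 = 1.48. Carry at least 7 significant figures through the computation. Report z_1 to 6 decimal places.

1.151370

z_0 = 1.480000: f = -0.446568, f' = -1.358881 → z_1 = 1.480000 - (-0.446568)/(-1.358881) = 1.151370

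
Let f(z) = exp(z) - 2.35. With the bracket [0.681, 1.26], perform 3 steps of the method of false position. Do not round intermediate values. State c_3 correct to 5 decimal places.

0.85321

False-position update: c = (a·f(b) − b·f(a))/(f(b) − f(a)); replace the endpoint whose sign matches f(c).
f(0.681000) = -0.374147, f(1.260000) = 1.175421
step 1: c = 0.820801, f(c) = -0.077681 < 0 → new bracket [0.820801, 1.260000]
step 2: c = 0.848027, f(c) = -0.014964 < 0 → new bracket [0.848027, 1.260000]
step 3: c = 0.853206, f(c) = -0.002840 < 0 → new bracket [0.853206, 1.260000]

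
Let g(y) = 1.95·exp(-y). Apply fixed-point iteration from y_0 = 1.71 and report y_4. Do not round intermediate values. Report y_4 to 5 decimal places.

y_1 = g(1.710000) = 0.352688
y_2 = g(0.352688) = 1.370453
y_3 = g(1.370453) = 0.495284
y_4 = g(0.495284) = 1.188325

1.18833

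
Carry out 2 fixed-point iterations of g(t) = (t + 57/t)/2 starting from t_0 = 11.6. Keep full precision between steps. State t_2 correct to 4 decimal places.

t_1 = g(11.600000) = 8.256897
t_2 = g(8.256897) = 7.580108

7.5801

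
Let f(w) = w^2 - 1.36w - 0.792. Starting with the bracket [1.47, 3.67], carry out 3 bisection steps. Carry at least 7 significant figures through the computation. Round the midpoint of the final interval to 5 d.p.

f(1.470000) = -0.630300, f(3.670000) = 7.685700 (opposite signs)
step 1: m = 2.570000, f(m) = 2.317700 > 0 → root in [1.470000, 2.570000]
step 2: m = 2.020000, f(m) = 0.541200 > 0 → root in [1.470000, 2.020000]
step 3: m = 1.745000, f(m) = -0.120175 < 0 → root in [1.745000, 2.020000]
Midpoint of [1.745000, 2.020000] = 1.882500

1.88250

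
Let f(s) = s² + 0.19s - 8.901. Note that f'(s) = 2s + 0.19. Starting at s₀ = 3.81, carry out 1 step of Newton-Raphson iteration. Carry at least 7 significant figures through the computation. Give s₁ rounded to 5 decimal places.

s_0 = 3.810000: f = 6.339000, f' = 7.810000 → s_1 = 3.810000 - (6.339000)/(7.810000) = 2.998348

2.99835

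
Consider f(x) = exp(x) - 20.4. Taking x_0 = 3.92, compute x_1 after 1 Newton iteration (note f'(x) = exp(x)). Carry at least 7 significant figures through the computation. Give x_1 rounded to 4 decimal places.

3.3248

x_0 = 3.920000: f = 30.000445, f' = 50.400445 → x_1 = 3.920000 - (30.000445)/(50.400445) = 3.324758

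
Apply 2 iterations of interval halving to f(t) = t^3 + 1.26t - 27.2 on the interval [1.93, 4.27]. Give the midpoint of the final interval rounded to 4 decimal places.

f(1.930000) = -17.579143, f(4.270000) = 56.034683 (opposite signs)
step 1: m = 3.100000, f(m) = 6.497000 > 0 → root in [1.930000, 3.100000]
step 2: m = 2.515000, f(m) = -8.123159 < 0 → root in [2.515000, 3.100000]
Midpoint of [2.515000, 3.100000] = 2.807500

2.8075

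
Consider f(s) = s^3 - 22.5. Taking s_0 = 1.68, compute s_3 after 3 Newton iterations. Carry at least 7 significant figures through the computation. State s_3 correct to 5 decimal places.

f'(s) = 3s^2
s_0 = 1.680000: f = -17.758368, f' = 8.467200 → s_1 = 1.680000 - (-17.758368)/(8.467200) = 3.777313
s_1 = 3.777313: f = 31.395052, f' = 42.804279 → s_2 = 3.777313 - (31.395052)/(42.804279) = 3.043857
s_2 = 3.043857: f = 5.701534, f' = 27.795196 → s_3 = 3.043857 - (5.701534)/(27.795196) = 2.838730

2.83873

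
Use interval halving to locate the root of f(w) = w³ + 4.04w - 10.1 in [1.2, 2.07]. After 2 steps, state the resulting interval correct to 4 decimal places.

[1.4175, 1.6350]

f(1.200000) = -3.524000, f(2.070000) = 7.132543 (opposite signs)
step 1: m = 1.635000, f(m) = 0.876123 > 0 → root in [1.200000, 1.635000]
step 2: m = 1.417500, f(m) = -1.525108 < 0 → root in [1.417500, 1.635000]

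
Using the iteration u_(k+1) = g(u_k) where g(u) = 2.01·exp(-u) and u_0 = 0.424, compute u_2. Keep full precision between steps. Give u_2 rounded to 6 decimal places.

u_1 = g(0.424000) = 1.315392
u_2 = g(1.315392) = 0.539422

0.539422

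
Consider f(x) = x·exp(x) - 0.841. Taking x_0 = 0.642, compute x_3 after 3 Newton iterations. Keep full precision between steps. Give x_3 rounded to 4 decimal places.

f'(x) = (x + 1)·exp(x)
x_0 = 0.642000: f = 0.378978, f' = 3.120256 → x_1 = 0.642000 - (0.378978)/(3.120256) = 0.520543
x_1 = 0.520543: f = 0.035042, f' = 2.558983 → x_2 = 0.520543 - (0.035042)/(2.558983) = 0.506849
x_2 = 0.506849: f = 0.000395, f' = 2.501447 → x_3 = 0.506849 - (0.000395)/(2.501447) = 0.506691

0.5067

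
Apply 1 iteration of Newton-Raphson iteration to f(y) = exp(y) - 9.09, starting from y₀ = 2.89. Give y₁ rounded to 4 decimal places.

2.3952

f'(y) = exp(y)
y_0 = 2.890000: f = 8.903310, f' = 17.993310 → y_1 = 2.890000 - (8.903310)/(17.993310) = 2.395188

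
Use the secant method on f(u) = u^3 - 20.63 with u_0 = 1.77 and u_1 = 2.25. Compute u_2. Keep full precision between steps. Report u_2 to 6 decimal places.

3.008700

f(u_0) = -15.084767, f(u_1) = -9.239375
u_2 = 2.250000 - (-9.239375)·(2.250000 - 1.770000)/(-9.239375 - (-15.084767)) = 3.008700; f(u_2) = 6.605587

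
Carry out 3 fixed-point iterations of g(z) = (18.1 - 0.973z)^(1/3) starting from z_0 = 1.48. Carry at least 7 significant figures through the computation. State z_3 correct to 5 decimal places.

2.50229

z_1 = g(1.480000) = 2.554022
z_2 = g(2.554022) = 2.499463
z_3 = g(2.499463) = 2.502292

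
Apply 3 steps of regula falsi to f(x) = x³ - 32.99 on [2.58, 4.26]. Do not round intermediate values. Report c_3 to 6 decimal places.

3.193491

False-position update: c = (a·f(b) − b·f(a))/(f(b) − f(a)); replace the endpoint whose sign matches f(c).
f(2.580000) = -15.816488, f(4.260000) = 44.318776
step 1: c = 3.021866, f(c) = -5.395318 < 0 → new bracket [3.021866, 4.260000]
step 2: c = 3.156236, f(c) = -1.548114 < 0 → new bracket [3.156236, 4.260000]
step 3: c = 3.193491, f(c) = -0.421549 < 0 → new bracket [3.193491, 4.260000]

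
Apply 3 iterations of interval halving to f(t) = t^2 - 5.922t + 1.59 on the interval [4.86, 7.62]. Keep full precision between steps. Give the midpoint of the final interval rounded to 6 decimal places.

f(4.860000) = -3.571320, f(7.620000) = 14.528760 (opposite signs)
step 1: m = 6.240000, f(m) = 3.574320 > 0 → root in [4.860000, 6.240000]
step 2: m = 5.550000, f(m) = -0.474600 < 0 → root in [5.550000, 6.240000]
step 3: m = 5.895000, f(m) = 1.430835 > 0 → root in [5.550000, 5.895000]
Midpoint of [5.550000, 5.895000] = 5.722500

5.722500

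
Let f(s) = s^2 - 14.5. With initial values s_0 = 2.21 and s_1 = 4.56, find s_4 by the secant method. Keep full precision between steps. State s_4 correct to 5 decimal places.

f(s_0) = -9.615900, f(s_1) = 6.293600
s_2 = 4.560000 - (6.293600)·(4.560000 - 2.210000)/(6.293600 - (-9.615900)) = 3.630369; f(s_2) = -1.320419
s_3 = 3.630369 - (-1.320419)·(3.630369 - 4.560000)/(-1.320419 - (6.293600)) = 3.791585; f(s_3) = -0.123881
s_4 = 3.791585 - (-0.123881)·(3.791585 - 3.630369)/(-0.123881 - (-1.320419)) = 3.808276; f(s_4) = 0.002969

3.80828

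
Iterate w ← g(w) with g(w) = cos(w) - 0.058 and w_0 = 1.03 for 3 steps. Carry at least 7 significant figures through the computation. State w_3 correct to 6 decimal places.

w_1 = g(1.030000) = 0.456819
w_2 = g(0.456819) = 0.839460
w_3 = g(0.839460) = 0.609865

0.609865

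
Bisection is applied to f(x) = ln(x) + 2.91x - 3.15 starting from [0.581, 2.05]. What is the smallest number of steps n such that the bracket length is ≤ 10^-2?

Initial width b − a = 2.05 − 0.581 = 1.469000.
After n steps the width is (b−a)/2^n; need (b−a)/2^n ≤ 10^-2.
So n ≥ log₂(1.469000/10^-2) = log₂(146.9000) ≈ 7.1987.
Hence n = 8.

8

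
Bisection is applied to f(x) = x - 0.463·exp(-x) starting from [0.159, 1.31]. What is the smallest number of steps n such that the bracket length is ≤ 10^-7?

Initial width b − a = 1.31 − 0.159 = 1.151000.
After n steps the width is (b−a)/2^n; need (b−a)/2^n ≤ 10^-7.
So n ≥ log₂(1.151000/10^-7) = log₂(11510000.0000) ≈ 23.4564.
Hence n = 24.

24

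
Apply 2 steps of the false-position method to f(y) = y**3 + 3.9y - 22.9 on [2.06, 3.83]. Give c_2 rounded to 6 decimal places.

f(2.060000) = -6.124184, f(3.830000) = 48.218887
step 1: c = 2.259470, f(c) = -2.553013 < 0 → new bracket [2.259470, 3.830000]
step 2: c = 2.338442, f(c) = -0.992741 < 0 → new bracket [2.338442, 3.830000]

2.338442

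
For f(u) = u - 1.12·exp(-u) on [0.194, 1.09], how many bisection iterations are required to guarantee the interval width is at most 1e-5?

17

Initial width b − a = 1.09 − 0.194 = 0.896000.
After n steps the width is (b−a)/2^n; need (b−a)/2^n ≤ 1e-5.
So n ≥ log₂(0.896000/1e-5) = log₂(89600.0000) ≈ 16.4512.
Hence n = 17.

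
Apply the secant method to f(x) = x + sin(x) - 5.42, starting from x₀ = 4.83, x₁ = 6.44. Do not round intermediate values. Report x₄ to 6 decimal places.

5.844671

f(x_0) = -1.583092, f(x_1) = 1.176173
x_2 = 6.440000 - (1.176173)·(6.440000 - 4.830000)/(1.176173 - (-1.583092)) = 5.753716; f(x_2) = -0.171359
x_3 = 5.753716 - (-0.171359)·(5.753716 - 6.440000)/(-0.171359 - (1.176173)) = 5.840988; f(x_3) = -0.006939
x_4 = 5.840988 - (-0.006939)·(5.840988 - 5.753716)/(-0.006939 - (-0.171359)) = 5.844671; f(x_4) = 0.000076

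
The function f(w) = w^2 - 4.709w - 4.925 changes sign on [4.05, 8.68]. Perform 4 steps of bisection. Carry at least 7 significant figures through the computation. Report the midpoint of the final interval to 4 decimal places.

5.6416

f(4.050000) = -7.593950, f(8.680000) = 29.543280 (opposite signs)
step 1: m = 6.365000, f(m) = 5.615440 > 0 → root in [4.050000, 6.365000]
step 2: m = 5.207500, f(m) = -2.329061 < 0 → root in [5.207500, 6.365000]
step 3: m = 5.786250, f(m) = 1.308238 > 0 → root in [5.207500, 5.786250]
step 4: m = 5.496875, f(m) = -0.594150 < 0 → root in [5.496875, 5.786250]
Midpoint of [5.496875, 5.786250] = 5.641562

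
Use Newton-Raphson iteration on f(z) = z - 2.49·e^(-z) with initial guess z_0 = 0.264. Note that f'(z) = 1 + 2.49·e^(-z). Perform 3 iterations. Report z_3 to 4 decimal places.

0.9566

Newton update: z ← z − f(z)/f'(z).
z_0 = 0.264000: f = -1.648254, f' = 2.912254 → z_1 = 0.264000 - (-1.648254)/(2.912254) = 0.829972
z_1 = 0.829972: f = -0.255821, f' = 2.085793 → z_2 = 0.829972 - (-0.255821)/(2.085793) = 0.952621
z_2 = 0.952621: f = -0.007843, f' = 1.960464 → z_3 = 0.952621 - (-0.007843)/(1.960464) = 0.956622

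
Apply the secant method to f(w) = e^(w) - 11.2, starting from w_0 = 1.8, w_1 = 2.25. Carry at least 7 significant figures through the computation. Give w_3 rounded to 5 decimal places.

2.41100

f(w_0) = -5.150353, f(w_1) = -1.712264
w_2 = 2.250000 - (-1.712264)·(2.250000 - 1.800000)/(-1.712264 - (-5.150353)) = 2.474113; f(w_2) = 0.671168
w_3 = 2.474113 - (0.671168)·(2.474113 - 2.250000)/(0.671168 - (-1.712264)) = 2.411003; f(w_3) = -0.054865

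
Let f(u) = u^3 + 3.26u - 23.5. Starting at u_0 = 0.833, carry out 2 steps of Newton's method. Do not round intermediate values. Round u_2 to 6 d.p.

f'(u) = 3u^2 + 3.26
u_0 = 0.833000: f = -20.206410, f' = 5.341667 → u_1 = 0.833000 - (-20.206410)/(5.341667) = 4.615791
u_1 = 4.615791: f = 89.889344, f' = 67.176583 → u_2 = 4.615791 - (89.889344)/(67.176583) = 3.277686

3.277686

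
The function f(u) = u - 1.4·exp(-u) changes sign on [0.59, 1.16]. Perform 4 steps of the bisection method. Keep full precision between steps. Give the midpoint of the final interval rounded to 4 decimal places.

f(0.590000) = -0.186058, f(1.160000) = 0.721119 (opposite signs)
step 1: m = 0.875000, f(m) = 0.291393 > 0 → root in [0.590000, 0.875000]
step 2: m = 0.732500, f(m) = 0.059512 > 0 → root in [0.590000, 0.732500]
step 3: m = 0.661250, f(m) = -0.061438 < 0 → root in [0.661250, 0.732500]
step 4: m = 0.696875, f(m) = -0.000520 < 0 → root in [0.696875, 0.732500]
Midpoint of [0.696875, 0.732500] = 0.714687

0.7147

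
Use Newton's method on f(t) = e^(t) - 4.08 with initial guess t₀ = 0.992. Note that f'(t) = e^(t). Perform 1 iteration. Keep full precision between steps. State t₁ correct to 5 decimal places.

1.50500

t_0 = 0.992000: f = -1.383378, f' = 2.696622 → t_1 = 0.992000 - (-1.383378)/(2.696622) = 1.505004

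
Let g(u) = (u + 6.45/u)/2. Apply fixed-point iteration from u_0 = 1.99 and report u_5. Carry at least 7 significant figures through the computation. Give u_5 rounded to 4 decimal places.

u_1 = g(1.990000) = 2.615603
u_2 = g(2.615603) = 2.540787
u_3 = g(2.540787) = 2.539685
u_4 = g(2.539685) = 2.539685
u_5 = g(2.539685) = 2.539685

2.5397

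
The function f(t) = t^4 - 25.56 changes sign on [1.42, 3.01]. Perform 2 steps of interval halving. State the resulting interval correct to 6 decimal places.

f(1.420000) = -21.494131, f(3.010000) = 56.525412 (opposite signs)
step 1: m = 2.215000, f(m) = -1.488956 < 0 → root in [2.215000, 3.010000]
step 2: m = 2.612500, f(m) = 21.022758 > 0 → root in [2.215000, 2.612500]

[2.215000, 2.612500]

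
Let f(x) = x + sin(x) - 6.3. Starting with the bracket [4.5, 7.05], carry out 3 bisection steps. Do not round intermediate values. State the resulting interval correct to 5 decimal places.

f(4.500000) = -2.777530, f(7.050000) = 1.443845 (opposite signs)
step 1: m = 5.775000, f(m) = -1.011593 < 0 → root in [5.775000, 7.050000]
step 2: m = 6.412500, f(m) = 0.241455 > 0 → root in [5.775000, 6.412500]
step 3: m = 6.093750, f(m) = -0.394554 < 0 → root in [6.093750, 6.412500]

[6.09375, 6.41250]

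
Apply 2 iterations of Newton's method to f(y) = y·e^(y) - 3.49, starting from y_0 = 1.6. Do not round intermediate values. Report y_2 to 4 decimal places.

f'(y) = (y + 1)·e^(y)
y_0 = 1.600000: f = 4.434852, f' = 12.877884 → y_1 = 1.600000 - (4.434852)/(12.877884) = 1.255623
y_1 = 1.255623: f = 0.917265, f' = 7.917288 → y_2 = 1.255623 - (0.917265)/(7.917288) = 1.139767

1.1398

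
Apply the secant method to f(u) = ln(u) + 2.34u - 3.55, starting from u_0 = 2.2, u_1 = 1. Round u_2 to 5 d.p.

1.40373

f(u_0) = 2.386457, f(u_1) = -1.210000
u_2 = 1.000000 - (-1.210000)·(1.000000 - 2.200000)/(-1.210000 - (2.386457)) = 1.403731; f(u_2) = 0.073863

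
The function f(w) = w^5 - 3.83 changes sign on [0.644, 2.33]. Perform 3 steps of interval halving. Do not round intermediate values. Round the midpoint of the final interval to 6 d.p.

f(0.644000) = -3.719228, f(2.330000) = 64.841986 (opposite signs)
step 1: m = 1.487000, f(m) = 3.440342 > 0 → root in [0.644000, 1.487000]
step 2: m = 1.065500, f(m) = -2.456694 < 0 → root in [1.065500, 1.487000]
step 3: m = 1.276250, f(m) = -0.444064 < 0 → root in [1.276250, 1.487000]
Midpoint of [1.276250, 1.487000] = 1.381625

1.381625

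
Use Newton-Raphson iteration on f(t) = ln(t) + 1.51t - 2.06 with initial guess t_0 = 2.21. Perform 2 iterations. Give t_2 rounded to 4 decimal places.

1.2273

f'(t) = 1/t + 1.51
t_0 = 2.210000: f = 2.070093, f' = 1.962489 → t_1 = 2.210000 - (2.070093)/(1.962489) = 1.155170
t_1 = 1.155170: f = -0.171446, f' = 2.375674 → t_2 = 1.155170 - (-0.171446)/(2.375674) = 1.227337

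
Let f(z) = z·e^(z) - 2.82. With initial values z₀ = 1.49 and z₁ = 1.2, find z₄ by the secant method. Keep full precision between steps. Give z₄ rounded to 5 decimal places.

1.01871

f(z_0) = 3.791272, f(z_1) = 1.164140
z_2 = 1.200000 - (1.164140)·(1.200000 - 1.490000)/(1.164140 - (3.791272)) = 1.071495; f(z_2) = 0.308486
z_3 = 1.071495 - (0.308486)·(1.071495 - 1.200000)/(0.308486 - (1.164140)) = 1.025165; f(z_3) = 0.037705
z_4 = 1.025165 - (0.037705)·(1.025165 - 1.071495)/(0.037705 - (0.308486)) = 1.018714; f(z_4) = 0.001461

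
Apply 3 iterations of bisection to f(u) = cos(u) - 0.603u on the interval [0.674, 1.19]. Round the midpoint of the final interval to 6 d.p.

f(0.674000) = 0.374909, f(1.190000) = -0.345910 (opposite signs)
step 1: m = 0.932000, f(m) = 0.034234 > 0 → root in [0.932000, 1.190000]
step 2: m = 1.061000, f(m) = -0.151784 < 0 → root in [0.932000, 1.061000]
step 3: m = 0.996500, f(m) = -0.057645 < 0 → root in [0.932000, 0.996500]
Midpoint of [0.932000, 0.996500] = 0.964250

0.964250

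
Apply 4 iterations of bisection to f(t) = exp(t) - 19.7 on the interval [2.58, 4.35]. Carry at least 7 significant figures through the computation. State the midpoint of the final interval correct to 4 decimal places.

f(2.580000) = -6.502862, f(4.350000) = 57.778463 (opposite signs)
step 1: m = 3.465000, f(m) = 12.276460 > 0 → root in [2.580000, 3.465000]
step 2: m = 3.022500, f(m) = 0.842584 > 0 → root in [2.580000, 3.022500]
step 3: m = 2.801250, f(m) = -3.234785 < 0 → root in [2.801250, 3.022500]
step 4: m = 2.911875, f(m) = -1.308750 < 0 → root in [2.911875, 3.022500]
Midpoint of [2.911875, 3.022500] = 2.967188

2.9672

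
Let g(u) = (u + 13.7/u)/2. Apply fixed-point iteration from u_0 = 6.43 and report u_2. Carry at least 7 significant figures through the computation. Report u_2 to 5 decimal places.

3.74051

u_1 = g(6.430000) = 4.280319
u_2 = g(4.280319) = 3.740507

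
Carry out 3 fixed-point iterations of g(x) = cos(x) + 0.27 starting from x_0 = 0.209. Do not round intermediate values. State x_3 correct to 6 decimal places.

x_1 = g(0.209000) = 1.248239
x_2 = g(1.248239) = 0.586993
x_3 = g(0.586993) = 1.102610

1.102610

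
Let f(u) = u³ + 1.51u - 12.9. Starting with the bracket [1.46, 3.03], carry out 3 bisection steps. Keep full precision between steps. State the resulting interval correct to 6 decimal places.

f(1.460000) = -7.583264, f(3.030000) = 19.493427 (opposite signs)
step 1: m = 2.245000, f(m) = 1.804806 > 0 → root in [1.460000, 2.245000]
step 2: m = 1.852500, f(m) = -3.745397 < 0 → root in [1.852500, 2.245000]
step 3: m = 2.048750, f(m) = -1.207012 < 0 → root in [2.048750, 2.245000]

[2.048750, 2.245000]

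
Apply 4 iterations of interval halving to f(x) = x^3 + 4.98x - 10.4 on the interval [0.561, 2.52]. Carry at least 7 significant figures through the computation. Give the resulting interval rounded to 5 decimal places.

[1.41806, 1.54050]

f(0.561000) = -7.429662, f(2.520000) = 18.152608 (opposite signs)
step 1: m = 1.540500, f(m) = 0.927513 > 0 → root in [0.561000, 1.540500]
step 2: m = 1.050750, f(m) = -4.007158 < 0 → root in [1.050750, 1.540500]
step 3: m = 1.295625, f(m) = -1.772894 < 0 → root in [1.295625, 1.540500]
step 4: m = 1.418063, f(m) = -0.486465 < 0 → root in [1.418063, 1.540500]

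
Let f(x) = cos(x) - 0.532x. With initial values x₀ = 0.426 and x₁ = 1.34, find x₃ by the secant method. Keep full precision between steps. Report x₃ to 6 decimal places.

f(x_0) = 0.683994, f(x_1) = -0.484127
x_2 = 1.340000 - (-0.484127)·(1.340000 - 0.426000)/(-0.484127 - (0.683994)) = 0.961193; f(x_2) = 0.061187
x_3 = 0.961193 - (0.061187)·(0.961193 - 1.340000)/(0.061187 - (-0.484127)) = 1.003697; f(x_3) = 0.003220

1.003697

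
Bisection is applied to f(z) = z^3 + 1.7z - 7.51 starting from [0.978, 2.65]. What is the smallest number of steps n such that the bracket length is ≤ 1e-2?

Initial width b − a = 2.65 − 0.978 = 1.672000.
After n steps the width is (b−a)/2^n; need (b−a)/2^n ≤ 1e-2.
So n ≥ log₂(1.672000/1e-2) = log₂(167.2000) ≈ 7.3854.
Hence n = 8.

8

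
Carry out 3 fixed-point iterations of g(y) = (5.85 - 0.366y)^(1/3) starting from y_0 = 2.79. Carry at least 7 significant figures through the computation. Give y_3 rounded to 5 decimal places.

1.73410

y_1 = g(2.790000) = 1.690239
y_2 = g(1.690239) = 1.735955
y_3 = g(1.735955) = 1.734103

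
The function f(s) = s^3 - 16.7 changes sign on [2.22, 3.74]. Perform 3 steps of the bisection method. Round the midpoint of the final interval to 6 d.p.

f(2.220000) = -5.758952, f(3.740000) = 35.613624 (opposite signs)
step 1: m = 2.980000, f(m) = 9.763592 > 0 → root in [2.220000, 2.980000]
step 2: m = 2.600000, f(m) = 0.876000 > 0 → root in [2.220000, 2.600000]
step 3: m = 2.410000, f(m) = -2.702479 < 0 → root in [2.410000, 2.600000]
Midpoint of [2.410000, 2.600000] = 2.505000

2.505000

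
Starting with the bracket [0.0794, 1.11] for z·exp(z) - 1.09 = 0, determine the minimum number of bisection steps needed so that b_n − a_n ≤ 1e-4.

Initial width b − a = 1.11 − 0.0794 = 1.030600.
After n steps the width is (b−a)/2^n; need (b−a)/2^n ≤ 1e-4.
So n ≥ log₂(1.030600/1e-4) = log₂(10306.0000) ≈ 13.3312.
Hence n = 14.

14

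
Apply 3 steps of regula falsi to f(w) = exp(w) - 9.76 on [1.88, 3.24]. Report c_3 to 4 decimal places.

2.2499

False-position update: c = (a·f(b) − b·f(a))/(f(b) − f(a)); replace the endpoint whose sign matches f(c).
f(1.880000) = -3.206495, f(3.240000) = 15.773722
step 1: c = 2.109757, f(c) = -1.513765 < 0 → new bracket [2.109757, 3.240000]
step 2: c = 2.208726, f(c) = -0.655893 < 0 → new bracket [2.208726, 3.240000]
step 3: c = 2.249896, f(c) = -0.273255 < 0 → new bracket [2.249896, 3.240000]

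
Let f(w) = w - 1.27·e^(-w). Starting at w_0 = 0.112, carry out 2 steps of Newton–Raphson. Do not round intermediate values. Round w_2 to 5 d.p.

0.65693

f'(w) = 1 + 1.27·e^(-w)
w_0 = 0.112000: f = -1.023436, f' = 2.135436 → w_1 = 0.112000 - (-1.023436)/(2.135436) = 0.591263
w_1 = 0.591263: f = -0.111844, f' = 1.703107 → w_2 = 0.591263 - (-0.111844)/(1.703107) = 0.656934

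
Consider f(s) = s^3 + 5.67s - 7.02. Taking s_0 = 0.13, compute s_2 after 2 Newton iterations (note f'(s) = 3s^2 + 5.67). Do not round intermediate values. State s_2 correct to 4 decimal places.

s_0 = 0.130000: f = -6.280703, f' = 5.720700 → s_1 = 0.130000 - (-6.280703)/(5.720700) = 1.227891
s_1 = 1.227891: f = 1.793450, f' = 10.193146 → s_2 = 1.227891 - (1.793450)/(10.193146) = 1.051944

1.0519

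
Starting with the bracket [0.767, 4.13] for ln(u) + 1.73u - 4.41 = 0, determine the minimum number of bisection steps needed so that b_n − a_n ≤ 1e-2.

9

Initial width b − a = 4.13 − 0.767 = 3.363000.
After n steps the width is (b−a)/2^n; need (b−a)/2^n ≤ 1e-2.
So n ≥ log₂(3.363000/1e-2) = log₂(336.3000) ≈ 8.3936.
Hence n = 9.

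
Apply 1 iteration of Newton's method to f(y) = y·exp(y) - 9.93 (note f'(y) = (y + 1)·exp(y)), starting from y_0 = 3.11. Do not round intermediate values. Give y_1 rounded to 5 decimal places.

Newton update: y ← y − f(y)/f'(y).
y_0 = 3.110000: f = 59.799448, f' = 92.150492 → y_1 = 3.110000 - (59.799448)/(92.150492) = 2.461068

2.46107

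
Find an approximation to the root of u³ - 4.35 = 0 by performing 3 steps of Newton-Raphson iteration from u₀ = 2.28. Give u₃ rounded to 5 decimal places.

f'(u) = 3u²
u_0 = 2.280000: f = 7.502352, f' = 15.595200 → u_1 = 2.280000 - (7.502352)/(15.595200) = 1.798932
u_1 = 1.798932: f = 1.471625, f' = 9.708469 → u_2 = 1.798932 - (1.471625)/(9.708469) = 1.647350
u_2 = 1.647350: f = 0.120519, f' = 8.141290 → u_3 = 1.647350 - (0.120519)/(8.141290) = 1.632547

1.63255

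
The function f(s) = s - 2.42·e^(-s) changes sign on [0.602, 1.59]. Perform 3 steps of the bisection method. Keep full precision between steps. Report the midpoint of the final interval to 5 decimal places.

f(0.602000) = -0.723471, f(1.590000) = 1.096500 (opposite signs)
step 1: m = 1.096000, f(m) = 0.287223 > 0 → root in [0.602000, 1.096000]
step 2: m = 0.849000, f(m) = -0.186379 < 0 → root in [0.849000, 1.096000]
step 3: m = 0.972500, f(m) = 0.057410 > 0 → root in [0.849000, 0.972500]
Midpoint of [0.849000, 0.972500] = 0.910750

0.91075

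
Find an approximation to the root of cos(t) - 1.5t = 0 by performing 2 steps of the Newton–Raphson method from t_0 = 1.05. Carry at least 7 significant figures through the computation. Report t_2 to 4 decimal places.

Newton update: t ← t − f(t)/f'(t).
f'(t) = -sin(t) - 1.5
t_0 = 1.050000: f = -1.077429, f' = -2.367423 → t_1 = 1.050000 - (-1.077429)/(-2.367423) = 0.594894
t_1 = 0.594894: f = -0.064133, f' = -2.060421 → t_2 = 0.594894 - (-0.064133)/(-2.060421) = 0.563768

0.5638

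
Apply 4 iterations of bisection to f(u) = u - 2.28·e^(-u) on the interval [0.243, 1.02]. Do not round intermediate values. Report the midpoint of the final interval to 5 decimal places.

f(0.243000) = -1.545139, f(1.020000) = 0.197844 (opposite signs)
step 1: m = 0.631500, f(m) = -0.580989 < 0 → root in [0.631500, 1.020000]
step 2: m = 0.825750, f(m) = -0.172677 < 0 → root in [0.825750, 1.020000]
step 3: m = 0.922875, f(m) = 0.016860 > 0 → root in [0.825750, 0.922875]
step 4: m = 0.874313, f(m) = -0.076787 < 0 → root in [0.874313, 0.922875]
Midpoint of [0.874313, 0.922875] = 0.898594

0.89859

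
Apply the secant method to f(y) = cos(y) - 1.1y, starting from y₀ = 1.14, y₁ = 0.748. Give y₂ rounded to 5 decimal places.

Secant update: y_(k+1) = y_k − f(y_k)·(y_k − y_(k-1))/(f(y_k) − f(y_(k-1))).
f(y_0) = -0.836405, f(y_1) = -0.089749
y_2 = 0.748000 - (-0.089749)·(0.748000 - 1.140000)/(-0.089749 - (-0.836405)) = 0.700881; f(y_2) = -0.006695

0.70088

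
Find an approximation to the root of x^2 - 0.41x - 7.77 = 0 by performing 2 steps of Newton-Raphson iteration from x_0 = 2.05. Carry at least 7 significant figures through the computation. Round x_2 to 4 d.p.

f'(x) = 2x - 0.41
x_0 = 2.050000: f = -4.408000, f' = 3.690000 → x_1 = 2.050000 - (-4.408000)/(3.690000) = 3.244580
x_1 = 3.244580: f = 1.427021, f' = 6.079160 → x_2 = 3.244580 - (1.427021)/(6.079160) = 3.009840

3.0098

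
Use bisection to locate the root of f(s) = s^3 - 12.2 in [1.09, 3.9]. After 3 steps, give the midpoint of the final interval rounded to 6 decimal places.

2.319375

f(1.090000) = -10.904971, f(3.900000) = 47.119000 (opposite signs)
step 1: m = 2.495000, f(m) = 3.331437 > 0 → root in [1.090000, 2.495000]
step 2: m = 1.792500, f(m) = -6.440597 < 0 → root in [1.792500, 2.495000]
step 3: m = 2.143750, f(m) = -2.348045 < 0 → root in [2.143750, 2.495000]
Midpoint of [2.143750, 2.495000] = 2.319375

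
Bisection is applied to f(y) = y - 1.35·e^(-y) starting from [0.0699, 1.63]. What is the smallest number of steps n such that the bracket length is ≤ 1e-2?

8

Initial width b − a = 1.63 − 0.0699 = 1.560100.
After n steps the width is (b−a)/2^n; need (b−a)/2^n ≤ 1e-2.
So n ≥ log₂(1.560100/1e-2) = log₂(156.0100) ≈ 7.2855.
Hence n = 8.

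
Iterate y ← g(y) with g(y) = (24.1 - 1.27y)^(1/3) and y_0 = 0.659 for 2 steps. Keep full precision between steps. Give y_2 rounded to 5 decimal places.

y_1 = g(0.659000) = 2.854668
y_2 = g(2.854668) = 2.735720

2.73572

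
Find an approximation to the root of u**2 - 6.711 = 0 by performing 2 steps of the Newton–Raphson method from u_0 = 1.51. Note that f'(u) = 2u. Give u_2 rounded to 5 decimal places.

u_0 = 1.510000: f = -4.430900, f' = 3.020000 → u_1 = 1.510000 - (-4.430900)/(3.020000) = 2.977185
u_1 = 2.977185: f = 2.152633, f' = 5.954371 → u_2 = 2.977185 - (2.152633)/(5.954371) = 2.615664

2.61566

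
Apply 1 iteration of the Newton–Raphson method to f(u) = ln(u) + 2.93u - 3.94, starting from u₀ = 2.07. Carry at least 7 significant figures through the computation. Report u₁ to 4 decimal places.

1.2342

f'(u) = 1/u + 2.93
u_0 = 2.070000: f = 2.852649, f' = 3.413092 → u_1 = 2.070000 - (2.852649)/(3.413092) = 1.234204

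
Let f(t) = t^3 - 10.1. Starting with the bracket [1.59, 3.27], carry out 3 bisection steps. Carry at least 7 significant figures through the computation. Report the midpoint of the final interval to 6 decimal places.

f(1.590000) = -6.080321, f(3.270000) = 24.865783 (opposite signs)
step 1: m = 2.430000, f(m) = 4.248907 > 0 → root in [1.590000, 2.430000]
step 2: m = 2.010000, f(m) = -1.979399 < 0 → root in [2.010000, 2.430000]
step 3: m = 2.220000, f(m) = 0.841048 > 0 → root in [2.010000, 2.220000]
Midpoint of [2.010000, 2.220000] = 2.115000

2.115000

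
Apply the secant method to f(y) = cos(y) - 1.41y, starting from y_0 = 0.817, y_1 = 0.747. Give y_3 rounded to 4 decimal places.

Secant update: y_(k+1) = y_k − f(y_k)·(y_k − y_(k-1))/(f(y_k) − f(y_(k-1))).
f(y_0) = -0.467558, f(y_1) = -0.319540
y_2 = 0.747000 - (-0.319540)·(0.747000 - 0.817000)/(-0.319540 - (-0.467558)) = 0.595886; f(y_2) = -0.012547
y_3 = 0.595886 - (-0.012547)·(0.595886 - 0.747000)/(-0.012547 - (-0.319540)) = 0.589710; f(y_3) = -0.000388

0.5897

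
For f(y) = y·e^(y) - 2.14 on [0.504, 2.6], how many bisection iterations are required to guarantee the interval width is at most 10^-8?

28

Initial width b − a = 2.6 − 0.504 = 2.096000.
After n steps the width is (b−a)/2^n; need (b−a)/2^n ≤ 10^-8.
So n ≥ log₂(2.096000/10^-8) = log₂(209600000.0000) ≈ 27.6431.
Hence n = 28.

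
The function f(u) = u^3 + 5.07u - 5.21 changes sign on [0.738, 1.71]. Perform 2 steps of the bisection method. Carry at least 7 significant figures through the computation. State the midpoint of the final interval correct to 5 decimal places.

0.85950

f(0.738000) = -1.066393, f(1.710000) = 8.459911 (opposite signs)
step 1: m = 1.224000, f(m) = 2.829447 > 0 → root in [0.738000, 1.224000]
step 2: m = 0.981000, f(m) = 0.707746 > 0 → root in [0.738000, 0.981000]
Midpoint of [0.738000, 0.981000] = 0.859500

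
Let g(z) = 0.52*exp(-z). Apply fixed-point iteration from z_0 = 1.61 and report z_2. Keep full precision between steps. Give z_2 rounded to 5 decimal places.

z_1 = g(1.610000) = 0.103942
z_2 = g(0.103942) = 0.468665

0.46866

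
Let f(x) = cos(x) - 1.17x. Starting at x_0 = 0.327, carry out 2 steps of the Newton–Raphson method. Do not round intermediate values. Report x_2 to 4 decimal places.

0.6702

Newton update: x ← x − f(x)/f'(x).
f'(x) = -sin(x) - 1.17
x_0 = 0.327000: f = 0.564420, f' = -1.491203 → x_1 = 0.327000 - (0.564420)/(-1.491203) = 0.705500
x_1 = 0.705500: f = -0.064147, f' = -1.818414 → x_2 = 0.705500 - (-0.064147)/(-1.818414) = 0.670223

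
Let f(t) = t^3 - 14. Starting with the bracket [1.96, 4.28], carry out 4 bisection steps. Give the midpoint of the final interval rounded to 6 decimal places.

f(1.960000) = -6.470464, f(4.280000) = 64.402752 (opposite signs)
step 1: m = 3.120000, f(m) = 16.371328 > 0 → root in [1.960000, 3.120000]
step 2: m = 2.540000, f(m) = 2.387064 > 0 → root in [1.960000, 2.540000]
step 3: m = 2.250000, f(m) = -2.609375 < 0 → root in [2.250000, 2.540000]
step 4: m = 2.395000, f(m) = -0.262220 < 0 → root in [2.395000, 2.540000]
Midpoint of [2.395000, 2.540000] = 2.467500

2.467500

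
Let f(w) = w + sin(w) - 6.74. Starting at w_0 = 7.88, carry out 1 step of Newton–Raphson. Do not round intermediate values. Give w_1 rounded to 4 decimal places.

5.6832

Newton update: w ← w − f(w)/f'(w).
f'(w) = 1 + cos(w)
w_0 = 7.880000: f = 2.139662, f' = 0.973985 → w_1 = 7.880000 - (2.139662)/(0.973985) = 5.683187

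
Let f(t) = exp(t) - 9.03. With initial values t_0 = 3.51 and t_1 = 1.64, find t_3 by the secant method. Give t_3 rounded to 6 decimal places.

2.299495

Secant update: t_(k+1) = t_k − f(t_k)·(t_k − t_(k-1))/(f(t_k) − f(t_(k-1))).
f(t_0) = 24.418268, f(t_1) = -3.874830
t_2 = 1.640000 - (-3.874830)·(1.640000 - 3.510000)/(-3.874830 - (24.418268)) = 1.896102; f(t_2) = -2.370113
t_3 = 1.896102 - (-2.370113)·(1.896102 - 1.640000)/(-2.370113 - (-3.874830)) = 2.299495; f(t_3) = 0.939148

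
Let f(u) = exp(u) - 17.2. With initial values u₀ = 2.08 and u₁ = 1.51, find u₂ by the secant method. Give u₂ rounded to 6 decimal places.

3.587144

Secant update: u_(k+1) = u_k − f(u_k)·(u_k − u_(k-1))/(f(u_k) − f(u_(k-1))).
f(u_0) = -9.195531, f(u_1) = -12.673269
u_2 = 1.510000 - (-12.673269)·(1.510000 - 2.080000)/(-12.673269 - (-9.195531)) = 3.587144; f(u_2) = 18.930745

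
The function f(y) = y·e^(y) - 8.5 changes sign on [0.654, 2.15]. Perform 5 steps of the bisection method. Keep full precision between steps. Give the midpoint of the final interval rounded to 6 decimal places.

f(0.654000) = -7.242215, f(2.150000) = 9.957446 (opposite signs)
step 1: m = 1.402000, f(m) = -2.803227 < 0 → root in [1.402000, 2.150000]
step 2: m = 1.776000, f(m) = 1.989383 > 0 → root in [1.402000, 1.776000]
step 3: m = 1.589000, f(m) = -0.715731 < 0 → root in [1.589000, 1.776000]
step 4: m = 1.682500, f(m) = 0.550145 > 0 → root in [1.589000, 1.682500]
step 5: m = 1.635750, f(m) = -0.103194 < 0 → root in [1.635750, 1.682500]
Midpoint of [1.635750, 1.682500] = 1.659125

1.659125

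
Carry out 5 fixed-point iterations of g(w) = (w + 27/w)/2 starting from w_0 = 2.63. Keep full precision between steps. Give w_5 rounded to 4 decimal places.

5.1962

w_1 = g(2.630000) = 6.448080
w_2 = g(6.448080) = 5.317686
w_3 = g(5.317686) = 5.197541
w_4 = g(5.197541) = 5.196153
w_5 = g(5.196153) = 5.196152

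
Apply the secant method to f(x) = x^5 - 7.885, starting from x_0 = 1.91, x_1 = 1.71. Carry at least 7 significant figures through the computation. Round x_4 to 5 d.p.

1.51284

f(x_0) = 17.534490, f(x_1) = 6.736117
x_2 = 1.710000 - (6.736117)·(1.710000 - 1.910000)/(6.736117 - (17.534490)) = 1.585238; f(x_2) = 2.125892
x_3 = 1.585238 - (2.125892)·(1.585238 - 1.710000)/(2.125892 - (6.736117)) = 1.527708; f(x_3) = 0.436489
x_4 = 1.527708 - (0.436489)·(1.527708 - 1.585238)/(0.436489 - (2.125892)) = 1.512843; f(x_4) = 0.039462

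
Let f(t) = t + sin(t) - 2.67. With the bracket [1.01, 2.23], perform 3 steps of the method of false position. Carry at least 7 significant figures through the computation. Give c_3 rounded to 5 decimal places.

f(1.010000) = -0.813168, f(2.230000) = 0.350480
step 1: c = 1.862547, f(c) = 0.150289 > 0 → new bracket [1.010000, 1.862547]
step 2: c = 1.729559, f(c) = 0.046983 > 0 → new bracket [1.010000, 1.729559]
step 3: c = 1.690256, f(c) = 0.013129 > 0 → new bracket [1.010000, 1.690256]

1.69026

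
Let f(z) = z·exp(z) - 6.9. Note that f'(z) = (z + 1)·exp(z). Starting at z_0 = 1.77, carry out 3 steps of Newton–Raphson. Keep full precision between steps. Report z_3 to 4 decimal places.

1.5157

z_0 = 1.770000: f = 3.491410, f' = 16.262264 → z_1 = 1.770000 - (3.491410)/(16.262264) = 1.555306
z_1 = 1.555306: f = 0.466762, f' = 12.103298 → z_2 = 1.555306 - (0.466762)/(12.103298) = 1.516741
z_2 = 1.516741: f = 0.012319, f' = 11.469668 → z_3 = 1.516741 - (0.012319)/(11.469668) = 1.515667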